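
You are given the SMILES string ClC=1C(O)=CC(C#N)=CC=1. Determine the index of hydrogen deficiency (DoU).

Molecular formula: C7H4ClNO.
DoU = (2C + 2 + N − H − X) / 2, where X is the halogen count and O/S are ignored.
    = (2·7 + 2 + 1 − 4 − 1) / 2 = 12 / 2 = 6.

6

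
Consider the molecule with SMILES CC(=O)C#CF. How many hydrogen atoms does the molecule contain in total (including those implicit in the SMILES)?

Walk through each heavy atom and fill implicit hydrogens from standard valence (C 4, N 3, O 2, S 2, halogen 1):
  atom 1: C, bond orders sum to 1 (valence 4) → 3 H
  atom 2: C, bond orders sum to 4 (valence 4) → 0 H
  atom 3: O, bond orders sum to 2 (valence 2) → 0 H
  atom 4: C, bond orders sum to 4 (valence 4) → 0 H
  atom 5: C, bond orders sum to 4 (valence 4) → 0 H
  atom 6: F (halogen, monovalent) → 0 H
Total hydrogens: 3.

3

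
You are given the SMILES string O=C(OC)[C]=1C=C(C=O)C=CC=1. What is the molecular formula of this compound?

Walk through each heavy atom and fill implicit hydrogens from standard valence (C 4, N 3, O 2, S 2, halogen 1):
  atom 1: O, bond orders sum to 2 (valence 2) → 0 H
  atom 2: C, bond orders sum to 4 (valence 4) → 0 H
  atom 3: O, bond orders sum to 2 (valence 2) → 0 H
  atom 4: C, bond orders sum to 1 (valence 4) → 3 H
  atom 5: C with explicit H count 0
  atom 6: C, bond orders sum to 3 (valence 4) → 1 H
  atom 7: C, bond orders sum to 4 (valence 4) → 0 H
  atom 8: C, bond orders sum to 3 (valence 4) → 1 H
  atom 9: O, bond orders sum to 2 (valence 2) → 0 H
  atom 10: C, bond orders sum to 3 (valence 4) → 1 H
  atom 11: C, bond orders sum to 3 (valence 4) → 1 H
  atom 12: C, bond orders sum to 3 (valence 4) → 1 H
Totals → C:9, H:8, O:3.
In Hill order: C9H8O3.

C9H8O3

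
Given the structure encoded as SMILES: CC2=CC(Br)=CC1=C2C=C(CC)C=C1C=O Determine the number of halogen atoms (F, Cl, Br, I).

Halogen atoms appear at heavy-atom position 5 (1×Br).
Other groups present: 1 aldehyde.
Halogen count: 1.

1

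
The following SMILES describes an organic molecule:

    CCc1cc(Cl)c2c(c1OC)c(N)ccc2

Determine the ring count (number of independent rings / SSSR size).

In SMILES, each pair of matching ring-closure digits denotes one ring-closing bond; the number of such bonds equals the number of independent rings.
Ring-closure bonds here: 2.

2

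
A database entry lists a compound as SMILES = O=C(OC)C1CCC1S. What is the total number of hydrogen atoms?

10

Walk through each heavy atom and fill implicit hydrogens from standard valence (C 4, N 3, O 2, S 2, halogen 1):
  atom 1: O, bond orders sum to 2 (valence 2) → 0 H
  atom 2: C, bond orders sum to 4 (valence 4) → 0 H
  atom 3: O, bond orders sum to 2 (valence 2) → 0 H
  atom 4: C, bond orders sum to 1 (valence 4) → 3 H
  atom 5: C, bond orders sum to 3 (valence 4) → 1 H
  atom 6: C, bond orders sum to 2 (valence 4) → 2 H
  atom 7: C, bond orders sum to 2 (valence 4) → 2 H
  atom 8: C, bond orders sum to 3 (valence 4) → 1 H
  atom 9: S, bond orders sum to 1 (valence 2) → 1 H
Total hydrogens: 10.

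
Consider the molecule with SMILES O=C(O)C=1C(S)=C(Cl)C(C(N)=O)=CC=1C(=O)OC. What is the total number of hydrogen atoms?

Walk through each heavy atom and fill implicit hydrogens from standard valence (C 4, N 3, O 2, S 2, halogen 1):
  atom 1: O, bond orders sum to 2 (valence 2) → 0 H
  atom 2: C, bond orders sum to 4 (valence 4) → 0 H
  atom 3: O, bond orders sum to 1 (valence 2) → 1 H
  atom 4: C, bond orders sum to 4 (valence 4) → 0 H
  atom 5: C, bond orders sum to 4 (valence 4) → 0 H
  atom 6: S, bond orders sum to 1 (valence 2) → 1 H
  atom 7: C, bond orders sum to 4 (valence 4) → 0 H
  atom 8: Cl (halogen, monovalent) → 0 H
  atom 9: C, bond orders sum to 4 (valence 4) → 0 H
  atom 10: C, bond orders sum to 4 (valence 4) → 0 H
  atom 11: N, bond orders sum to 1 (valence 3) → 2 H
  atom 12: O, bond orders sum to 2 (valence 2) → 0 H
  atom 13: C, bond orders sum to 3 (valence 4) → 1 H
  atom 14: C, bond orders sum to 4 (valence 4) → 0 H
  atom 15: C, bond orders sum to 4 (valence 4) → 0 H
  atom 16: O, bond orders sum to 2 (valence 2) → 0 H
  atom 17: O, bond orders sum to 2 (valence 2) → 0 H
  atom 18: C, bond orders sum to 1 (valence 4) → 3 H
Total hydrogens: 8.

8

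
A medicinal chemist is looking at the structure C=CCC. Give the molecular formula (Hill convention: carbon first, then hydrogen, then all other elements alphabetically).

C4H8

Walk through each heavy atom and fill implicit hydrogens from standard valence (C 4, N 3, O 2, S 2, halogen 1):
  atom 1: C, bond orders sum to 2 (valence 4) → 2 H
  atom 2: C, bond orders sum to 3 (valence 4) → 1 H
  atom 3: C, bond orders sum to 2 (valence 4) → 2 H
  atom 4: C, bond orders sum to 1 (valence 4) → 3 H
Totals → C:4, H:8.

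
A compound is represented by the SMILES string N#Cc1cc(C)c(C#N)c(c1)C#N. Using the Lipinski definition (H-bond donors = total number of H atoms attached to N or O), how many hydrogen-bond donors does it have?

Donors: find every N or O and count the H atoms it carries.
  atom 1 (N): bond orders sum to 3 → 0 H
  atom 9 (N): bond orders sum to 3 → 0 H
  atom 13 (N): bond orders sum to 3 → 0 H
Lipinski HBD = 0.

0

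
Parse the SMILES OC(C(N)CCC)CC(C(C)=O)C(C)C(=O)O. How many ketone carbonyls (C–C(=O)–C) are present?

The ketone motif appears at heavy-atom position 10 in the SMILES.
Other groups present: 1 carboxylic acid, 1 hydroxyl, 1 primary amine.
Ketone count: 1.

1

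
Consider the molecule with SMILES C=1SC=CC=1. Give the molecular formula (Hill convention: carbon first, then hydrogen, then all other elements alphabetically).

C4H4S

Walk through each heavy atom and fill implicit hydrogens from standard valence (C 4, N 3, O 2, S 2, halogen 1):
  atom 1: C, bond orders sum to 3 (valence 4) → 1 H
  atom 2: S, bond orders sum to 2 (valence 2) → 0 H
  atom 3: C, bond orders sum to 3 (valence 4) → 1 H
  atom 4: C, bond orders sum to 3 (valence 4) → 1 H
  atom 5: C, bond orders sum to 3 (valence 4) → 1 H
Totals → C:4, H:4, S:1.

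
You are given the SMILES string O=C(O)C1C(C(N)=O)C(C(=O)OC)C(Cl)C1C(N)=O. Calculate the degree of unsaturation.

Molecular formula: C10H13ClN2O6.
DoU = (2C + 2 + N − H − X) / 2, where X is the halogen count and O/S are ignored.
    = (2·10 + 2 + 2 − 13 − 1) / 2 = 10 / 2 = 5.

5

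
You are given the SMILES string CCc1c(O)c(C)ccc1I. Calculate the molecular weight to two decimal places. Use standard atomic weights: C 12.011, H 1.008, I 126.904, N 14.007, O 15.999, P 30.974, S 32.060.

First, the molecular formula is C9H11IO (counting implicit H from valence).
  C: 9 × 12.011 = 108.099
  H: 11 × 1.008 = 11.088
  I: 1 × 126.904 = 126.904
  O: 1 × 15.999 = 15.999
Sum: 9×12.011 + 11×1.008 + 1×126.904 + 1×15.999 = 262.090 → 262.09 g/mol.

262.09 g/mol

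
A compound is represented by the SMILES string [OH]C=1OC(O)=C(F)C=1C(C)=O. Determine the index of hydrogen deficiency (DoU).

4

Degree of unsaturation = (number of rings) + (number of π bonds).
Ring closures in the SMILES: 1.
π bonds: 3 double bonds (each 1 DoU) → 3 DoU from unsaturation.
Total DoU = 1 + 3 = 4.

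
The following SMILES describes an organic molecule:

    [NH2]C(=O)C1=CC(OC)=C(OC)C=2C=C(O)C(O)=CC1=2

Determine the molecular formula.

C13H13NO5

Walk through each heavy atom and fill implicit hydrogens from standard valence (C 4, N 3, O 2, S 2, halogen 1):
  atom 1: N with explicit H count 2
  atom 2: C, bond orders sum to 4 (valence 4) → 0 H
  atom 3: O, bond orders sum to 2 (valence 2) → 0 H
  atom 4: C, bond orders sum to 4 (valence 4) → 0 H
  atom 5: C, bond orders sum to 3 (valence 4) → 1 H
  atom 6: C, bond orders sum to 4 (valence 4) → 0 H
  atom 7: O, bond orders sum to 2 (valence 2) → 0 H
  atom 8: C, bond orders sum to 1 (valence 4) → 3 H
  atom 9: C, bond orders sum to 4 (valence 4) → 0 H
  atom 10: O, bond orders sum to 2 (valence 2) → 0 H
  atom 11: C, bond orders sum to 1 (valence 4) → 3 H
  atom 12: C, bond orders sum to 4 (valence 4) → 0 H
  atom 13: C, bond orders sum to 3 (valence 4) → 1 H
  atom 14: C, bond orders sum to 4 (valence 4) → 0 H
  atom 15: O, bond orders sum to 1 (valence 2) → 1 H
  atom 16: C, bond orders sum to 4 (valence 4) → 0 H
  atom 17: O, bond orders sum to 1 (valence 2) → 1 H
  atom 18: C, bond orders sum to 3 (valence 4) → 1 H
  atom 19: C, bond orders sum to 4 (valence 4) → 0 H
Totals → C:13, H:13, N:1, O:5.
In Hill order: C13H13NO5.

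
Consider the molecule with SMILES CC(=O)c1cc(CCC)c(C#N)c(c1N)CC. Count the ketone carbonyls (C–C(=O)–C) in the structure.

The ketone motif appears at heavy-atom position 2 in the SMILES.
Other groups present: 1 nitrile, 1 primary amine.
Ketone count: 1.

1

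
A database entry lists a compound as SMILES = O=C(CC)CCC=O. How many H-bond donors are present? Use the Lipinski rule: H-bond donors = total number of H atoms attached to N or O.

Donors: find every N or O and count the H atoms it carries.
  atom 1 (O): bond orders sum to 2 → 0 H
  atom 8 (O): bond orders sum to 2 → 0 H
Lipinski HBD = 0.

0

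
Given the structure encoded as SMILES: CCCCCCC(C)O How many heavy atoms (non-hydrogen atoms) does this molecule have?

Every atom symbol written in the SMILES (organic subset) is one heavy atom; implicit H are not written.
Heavy atoms by element → C:8, O:1.
Total: 9.

9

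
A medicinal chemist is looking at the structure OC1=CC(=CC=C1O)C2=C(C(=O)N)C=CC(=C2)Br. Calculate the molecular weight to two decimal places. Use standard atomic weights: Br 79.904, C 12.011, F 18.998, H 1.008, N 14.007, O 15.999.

First, the molecular formula is C13H10BrNO3 (counting implicit H from valence).
  Br: 1 × 79.904 = 79.904
  C: 13 × 12.011 = 156.143
  H: 10 × 1.008 = 10.080
  N: 1 × 14.007 = 14.007
  O: 3 × 15.999 = 47.997
Sum: 1×79.904 + 13×12.011 + 10×1.008 + 1×14.007 + 3×15.999 = 308.131 → 308.13 g/mol.

308.13 g/mol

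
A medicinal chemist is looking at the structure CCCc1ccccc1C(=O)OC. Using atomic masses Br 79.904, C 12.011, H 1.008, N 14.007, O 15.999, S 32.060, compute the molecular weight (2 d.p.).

First, the molecular formula is C11H14O2 (counting implicit H from valence).
  C: 11 × 12.011 = 132.121
  H: 14 × 1.008 = 14.112
  O: 2 × 15.999 = 31.998
Sum: 11×12.011 + 14×1.008 + 2×15.999 = 178.231 → 178.23 g/mol.

178.23 g/mol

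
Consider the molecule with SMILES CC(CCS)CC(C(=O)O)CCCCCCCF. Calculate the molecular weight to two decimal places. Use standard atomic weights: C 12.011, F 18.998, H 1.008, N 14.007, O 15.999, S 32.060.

First, the molecular formula is C14H27FO2S (counting implicit H from valence).
  C: 14 × 12.011 = 168.154
  F: 1 × 18.998 = 18.998
  H: 27 × 1.008 = 27.216
  O: 2 × 15.999 = 31.998
  S: 1 × 32.060 = 32.060
Sum: 14×12.011 + 1×18.998 + 27×1.008 + 2×15.999 + 1×32.060 = 278.426 → 278.43 g/mol.

278.43 g/mol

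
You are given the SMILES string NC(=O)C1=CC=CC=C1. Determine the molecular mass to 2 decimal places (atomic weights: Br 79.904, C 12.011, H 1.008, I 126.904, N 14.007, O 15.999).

121.14 g/mol

First, the molecular formula is C7H7NO (counting implicit H from valence).
  C: 7 × 12.011 = 84.077
  H: 7 × 1.008 = 7.056
  N: 1 × 14.007 = 14.007
  O: 1 × 15.999 = 15.999
Sum: 7×12.011 + 7×1.008 + 1×14.007 + 1×15.999 = 121.139 → 121.14 g/mol.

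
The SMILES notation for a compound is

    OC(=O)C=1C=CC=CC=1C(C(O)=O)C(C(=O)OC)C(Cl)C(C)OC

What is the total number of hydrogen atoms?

Walk through each heavy atom and fill implicit hydrogens from standard valence (C 4, N 3, O 2, S 2, halogen 1):
  atom 1: O, bond orders sum to 1 (valence 2) → 1 H
  atom 2: C, bond orders sum to 4 (valence 4) → 0 H
  atom 3: O, bond orders sum to 2 (valence 2) → 0 H
  atom 4: C, bond orders sum to 4 (valence 4) → 0 H
  atom 5: C, bond orders sum to 3 (valence 4) → 1 H
  atom 6: C, bond orders sum to 3 (valence 4) → 1 H
  atom 7: C, bond orders sum to 3 (valence 4) → 1 H
  atom 8: C, bond orders sum to 3 (valence 4) → 1 H
  atom 9: C, bond orders sum to 4 (valence 4) → 0 H
  atom 10: C, bond orders sum to 3 (valence 4) → 1 H
  atom 11: C, bond orders sum to 4 (valence 4) → 0 H
  atom 12: O, bond orders sum to 1 (valence 2) → 1 H
  atom 13: O, bond orders sum to 2 (valence 2) → 0 H
  atom 14: C, bond orders sum to 3 (valence 4) → 1 H
  atom 15: C, bond orders sum to 4 (valence 4) → 0 H
  atom 16: O, bond orders sum to 2 (valence 2) → 0 H
  atom 17: O, bond orders sum to 2 (valence 2) → 0 H
  atom 18: C, bond orders sum to 1 (valence 4) → 3 H
  atom 19: C, bond orders sum to 3 (valence 4) → 1 H
  atom 20: Cl (halogen, monovalent) → 0 H
  atom 21: C, bond orders sum to 3 (valence 4) → 1 H
  atom 22: C, bond orders sum to 1 (valence 4) → 3 H
  atom 23: O, bond orders sum to 2 (valence 2) → 0 H
  atom 24: C, bond orders sum to 1 (valence 4) → 3 H
Total hydrogens: 19.

19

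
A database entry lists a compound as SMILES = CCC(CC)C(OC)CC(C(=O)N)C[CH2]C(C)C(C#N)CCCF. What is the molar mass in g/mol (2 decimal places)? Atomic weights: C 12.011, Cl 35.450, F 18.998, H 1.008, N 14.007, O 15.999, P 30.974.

First, the molecular formula is C19H35FN2O2 (counting implicit H from valence).
  C: 19 × 12.011 = 228.209
  F: 1 × 18.998 = 18.998
  H: 35 × 1.008 = 35.280
  N: 2 × 14.007 = 28.014
  O: 2 × 15.999 = 31.998
Sum: 19×12.011 + 1×18.998 + 35×1.008 + 2×14.007 + 2×15.999 = 342.499 → 342.50 g/mol.

342.50 g/mol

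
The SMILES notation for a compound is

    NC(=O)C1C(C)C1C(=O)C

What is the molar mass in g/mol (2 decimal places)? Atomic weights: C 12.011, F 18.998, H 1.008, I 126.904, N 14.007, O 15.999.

141.17 g/mol

First, the molecular formula is C7H11NO2 (counting implicit H from valence).
  C: 7 × 12.011 = 84.077
  H: 11 × 1.008 = 11.088
  N: 1 × 14.007 = 14.007
  O: 2 × 15.999 = 31.998
Sum: 7×12.011 + 11×1.008 + 1×14.007 + 2×15.999 = 141.170 → 141.17 g/mol.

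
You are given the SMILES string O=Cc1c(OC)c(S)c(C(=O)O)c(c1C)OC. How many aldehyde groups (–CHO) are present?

1

The aldehyde motif appears at heavy-atom position 2 in the SMILES.
Other groups present: 1 carboxylic acid, 2 ether, 1 thiol.
Aldehyde count: 1.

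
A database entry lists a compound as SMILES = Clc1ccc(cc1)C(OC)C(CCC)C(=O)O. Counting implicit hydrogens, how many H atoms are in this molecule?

Walk through each heavy atom and fill implicit hydrogens from standard valence (C 4, N 3, O 2, S 2, halogen 1); for lowercase aromatic atoms, an aromatic c carries 1 H when it has two neighbours and 0 H with three, and aromatic n carries 0 H:
  atom 1: Cl (halogen, monovalent) → 0 H
  atom 2: aromatic c, 3 neighbours → 0 H
  atom 3: aromatic c, 2 neighbours → 1 H
  atom 4: aromatic c, 2 neighbours → 1 H
  atom 5: aromatic c, 3 neighbours → 0 H
  atom 6: aromatic c, 2 neighbours → 1 H
  atom 7: aromatic c, 2 neighbours → 1 H
  atom 8: C, bond orders sum to 3 (valence 4) → 1 H
  atom 9: O, bond orders sum to 2 (valence 2) → 0 H
  atom 10: C, bond orders sum to 1 (valence 4) → 3 H
  atom 11: C, bond orders sum to 3 (valence 4) → 1 H
  atom 12: C, bond orders sum to 2 (valence 4) → 2 H
  atom 13: C, bond orders sum to 2 (valence 4) → 2 H
  atom 14: C, bond orders sum to 1 (valence 4) → 3 H
  atom 15: C, bond orders sum to 4 (valence 4) → 0 H
  atom 16: O, bond orders sum to 2 (valence 2) → 0 H
  atom 17: O, bond orders sum to 1 (valence 2) → 1 H
Total hydrogens: 17.

17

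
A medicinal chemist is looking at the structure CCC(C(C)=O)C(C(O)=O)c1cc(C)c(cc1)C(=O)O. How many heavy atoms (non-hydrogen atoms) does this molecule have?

20

Every atom symbol written in the SMILES (organic subset) is one heavy atom; implicit H are not written.
Heavy atoms by element → C:15, O:5.
Total: 20.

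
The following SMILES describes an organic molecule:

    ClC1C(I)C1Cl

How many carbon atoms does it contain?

Count every carbon token in the SMILES (each C, including those in ring-closure positions and inside branches).
Carbon count: 3.

3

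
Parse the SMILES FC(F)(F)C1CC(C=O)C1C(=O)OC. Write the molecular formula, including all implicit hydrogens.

C8H9F3O3

Walk through each heavy atom and fill implicit hydrogens from standard valence (C 4, N 3, O 2, S 2, halogen 1):
  atom 1: F (halogen, monovalent) → 0 H
  atom 2: C, bond orders sum to 4 (valence 4) → 0 H
  atom 3: F (halogen, monovalent) → 0 H
  atom 4: F (halogen, monovalent) → 0 H
  atom 5: C, bond orders sum to 3 (valence 4) → 1 H
  atom 6: C, bond orders sum to 2 (valence 4) → 2 H
  atom 7: C, bond orders sum to 3 (valence 4) → 1 H
  atom 8: C, bond orders sum to 3 (valence 4) → 1 H
  atom 9: O, bond orders sum to 2 (valence 2) → 0 H
  atom 10: C, bond orders sum to 3 (valence 4) → 1 H
  atom 11: C, bond orders sum to 4 (valence 4) → 0 H
  atom 12: O, bond orders sum to 2 (valence 2) → 0 H
  atom 13: O, bond orders sum to 2 (valence 2) → 0 H
  atom 14: C, bond orders sum to 1 (valence 4) → 3 H
Totals → C:8, H:9, F:3, O:3.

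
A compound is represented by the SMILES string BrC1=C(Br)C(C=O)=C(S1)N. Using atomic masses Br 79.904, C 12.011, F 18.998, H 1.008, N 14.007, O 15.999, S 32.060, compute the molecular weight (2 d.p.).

284.95 g/mol

First, the molecular formula is C5H3Br2NOS (counting implicit H from valence).
  Br: 2 × 79.904 = 159.808
  C: 5 × 12.011 = 60.055
  H: 3 × 1.008 = 3.024
  N: 1 × 14.007 = 14.007
  O: 1 × 15.999 = 15.999
  S: 1 × 32.060 = 32.060
Sum: 2×79.904 + 5×12.011 + 3×1.008 + 1×14.007 + 1×15.999 + 1×32.060 = 284.953 → 284.95 g/mol.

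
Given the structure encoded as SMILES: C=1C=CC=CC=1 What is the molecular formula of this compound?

Walk through each heavy atom and fill implicit hydrogens from standard valence (C 4, N 3, O 2, S 2, halogen 1):
  atom 1: C, bond orders sum to 3 (valence 4) → 1 H
  atom 2: C, bond orders sum to 3 (valence 4) → 1 H
  atom 3: C, bond orders sum to 3 (valence 4) → 1 H
  atom 4: C, bond orders sum to 3 (valence 4) → 1 H
  atom 5: C, bond orders sum to 3 (valence 4) → 1 H
  atom 6: C, bond orders sum to 3 (valence 4) → 1 H
Totals → C:6, H:6.
In Hill order: C6H6.

C6H6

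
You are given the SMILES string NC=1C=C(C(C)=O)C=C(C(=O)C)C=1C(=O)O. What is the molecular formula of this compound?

Walk through each heavy atom and fill implicit hydrogens from standard valence (C 4, N 3, O 2, S 2, halogen 1):
  atom 1: N, bond orders sum to 1 (valence 3) → 2 H
  atom 2: C, bond orders sum to 4 (valence 4) → 0 H
  atom 3: C, bond orders sum to 3 (valence 4) → 1 H
  atom 4: C, bond orders sum to 4 (valence 4) → 0 H
  atom 5: C, bond orders sum to 4 (valence 4) → 0 H
  atom 6: C, bond orders sum to 1 (valence 4) → 3 H
  atom 7: O, bond orders sum to 2 (valence 2) → 0 H
  atom 8: C, bond orders sum to 3 (valence 4) → 1 H
  atom 9: C, bond orders sum to 4 (valence 4) → 0 H
  atom 10: C, bond orders sum to 4 (valence 4) → 0 H
  atom 11: O, bond orders sum to 2 (valence 2) → 0 H
  atom 12: C, bond orders sum to 1 (valence 4) → 3 H
  atom 13: C, bond orders sum to 4 (valence 4) → 0 H
  atom 14: C, bond orders sum to 4 (valence 4) → 0 H
  atom 15: O, bond orders sum to 2 (valence 2) → 0 H
  atom 16: O, bond orders sum to 1 (valence 2) → 1 H
Totals → C:11, H:11, N:1, O:4.

C11H11NO4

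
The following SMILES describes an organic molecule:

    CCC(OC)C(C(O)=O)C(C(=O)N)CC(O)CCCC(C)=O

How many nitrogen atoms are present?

Scan the SMILES for N atoms (remember two-letter symbols like Cl and Br are single atoms).
Nitrogen count: 1.

1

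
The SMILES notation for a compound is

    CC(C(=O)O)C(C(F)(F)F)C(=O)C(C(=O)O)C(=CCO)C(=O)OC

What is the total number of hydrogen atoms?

15

Walk through each heavy atom and fill implicit hydrogens from standard valence (C 4, N 3, O 2, S 2, halogen 1):
  atom 1: C, bond orders sum to 1 (valence 4) → 3 H
  atom 2: C, bond orders sum to 3 (valence 4) → 1 H
  atom 3: C, bond orders sum to 4 (valence 4) → 0 H
  atom 4: O, bond orders sum to 2 (valence 2) → 0 H
  atom 5: O, bond orders sum to 1 (valence 2) → 1 H
  atom 6: C, bond orders sum to 3 (valence 4) → 1 H
  atom 7: C, bond orders sum to 4 (valence 4) → 0 H
  atom 8: F (halogen, monovalent) → 0 H
  atom 9: F (halogen, monovalent) → 0 H
  atom 10: F (halogen, monovalent) → 0 H
  atom 11: C, bond orders sum to 4 (valence 4) → 0 H
  atom 12: O, bond orders sum to 2 (valence 2) → 0 H
  atom 13: C, bond orders sum to 3 (valence 4) → 1 H
  atom 14: C, bond orders sum to 4 (valence 4) → 0 H
  atom 15: O, bond orders sum to 2 (valence 2) → 0 H
  atom 16: O, bond orders sum to 1 (valence 2) → 1 H
  atom 17: C, bond orders sum to 4 (valence 4) → 0 H
  atom 18: C, bond orders sum to 3 (valence 4) → 1 H
  atom 19: C, bond orders sum to 2 (valence 4) → 2 H
  atom 20: O, bond orders sum to 1 (valence 2) → 1 H
  atom 21: C, bond orders sum to 4 (valence 4) → 0 H
  atom 22: O, bond orders sum to 2 (valence 2) → 0 H
  atom 23: O, bond orders sum to 2 (valence 2) → 0 H
  atom 24: C, bond orders sum to 1 (valence 4) → 3 H
Total hydrogens: 15.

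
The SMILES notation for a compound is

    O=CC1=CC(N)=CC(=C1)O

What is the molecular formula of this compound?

C7H7NO2

Walk through each heavy atom and fill implicit hydrogens from standard valence (C 4, N 3, O 2, S 2, halogen 1):
  atom 1: O, bond orders sum to 2 (valence 2) → 0 H
  atom 2: C, bond orders sum to 3 (valence 4) → 1 H
  atom 3: C, bond orders sum to 4 (valence 4) → 0 H
  atom 4: C, bond orders sum to 3 (valence 4) → 1 H
  atom 5: C, bond orders sum to 4 (valence 4) → 0 H
  atom 6: N, bond orders sum to 1 (valence 3) → 2 H
  atom 7: C, bond orders sum to 3 (valence 4) → 1 H
  atom 8: C, bond orders sum to 4 (valence 4) → 0 H
  atom 9: C, bond orders sum to 3 (valence 4) → 1 H
  atom 10: O, bond orders sum to 1 (valence 2) → 1 H
Totals → C:7, H:7, N:1, O:2.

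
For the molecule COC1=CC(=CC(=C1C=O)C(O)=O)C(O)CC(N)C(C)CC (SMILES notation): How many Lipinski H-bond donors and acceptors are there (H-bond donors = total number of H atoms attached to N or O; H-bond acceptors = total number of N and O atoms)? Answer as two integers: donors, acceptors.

4, 6

Donors: find every N or O and count the H atoms it carries.
  atom 2 (O): bond orders sum to 2 → 0 H
  atom 10 (O): bond orders sum to 2 → 0 H
  atom 12 (O): bond orders sum to 1 → 1 H
  atom 13 (O): bond orders sum to 2 → 0 H
  atom 15 (O): bond orders sum to 1 → 1 H
  atom 18 (N): bond orders sum to 1 → 2 H
Lipinski HBD = 4.
Acceptors: N atoms = 1, O atoms = 5 → HBA = 6.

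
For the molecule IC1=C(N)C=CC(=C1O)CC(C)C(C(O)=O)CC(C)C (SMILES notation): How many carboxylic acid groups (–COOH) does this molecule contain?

The carboxylic acid motif appears at heavy-atom position 14 in the SMILES.
Other groups present: 1 hydroxyl, 1 primary amine.
Carboxylic acid count: 1.

1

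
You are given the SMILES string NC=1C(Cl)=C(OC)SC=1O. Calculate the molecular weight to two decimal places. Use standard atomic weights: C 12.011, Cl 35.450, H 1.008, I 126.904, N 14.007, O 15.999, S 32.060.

First, the molecular formula is C5H6ClNO2S (counting implicit H from valence).
  C: 5 × 12.011 = 60.055
  Cl: 1 × 35.450 = 35.450
  H: 6 × 1.008 = 6.048
  N: 1 × 14.007 = 14.007
  O: 2 × 15.999 = 31.998
  S: 1 × 32.060 = 32.060
Sum: 5×12.011 + 1×35.450 + 6×1.008 + 1×14.007 + 2×15.999 + 1×32.060 = 179.618 → 179.62 g/mol.

179.62 g/mol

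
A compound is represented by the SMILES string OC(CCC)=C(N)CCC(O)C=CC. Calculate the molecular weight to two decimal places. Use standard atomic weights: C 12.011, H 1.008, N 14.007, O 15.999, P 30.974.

First, the molecular formula is C11H21NO2 (counting implicit H from valence).
  C: 11 × 12.011 = 132.121
  H: 21 × 1.008 = 21.168
  N: 1 × 14.007 = 14.007
  O: 2 × 15.999 = 31.998
Sum: 11×12.011 + 21×1.008 + 1×14.007 + 2×15.999 = 199.294 → 199.29 g/mol.

199.29 g/mol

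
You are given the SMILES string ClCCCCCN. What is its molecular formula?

C5H12ClN

Walk through each heavy atom and fill implicit hydrogens from standard valence (C 4, N 3, O 2, S 2, halogen 1):
  atom 1: Cl (halogen, monovalent) → 0 H
  atom 2: C, bond orders sum to 2 (valence 4) → 2 H
  atom 3: C, bond orders sum to 2 (valence 4) → 2 H
  atom 4: C, bond orders sum to 2 (valence 4) → 2 H
  atom 5: C, bond orders sum to 2 (valence 4) → 2 H
  atom 6: C, bond orders sum to 2 (valence 4) → 2 H
  atom 7: N, bond orders sum to 1 (valence 3) → 2 H
Totals → C:5, H:12, Cl:1, N:1.
In Hill order: C5H12ClN.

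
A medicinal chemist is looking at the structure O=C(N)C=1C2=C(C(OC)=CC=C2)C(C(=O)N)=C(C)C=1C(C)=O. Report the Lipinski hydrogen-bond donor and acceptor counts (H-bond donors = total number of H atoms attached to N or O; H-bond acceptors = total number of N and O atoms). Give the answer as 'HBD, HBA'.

Donors: find every N or O and count the H atoms it carries.
  atom 1 (O): bond orders sum to 2 → 0 H
  atom 3 (N): bond orders sum to 1 → 2 H
  atom 8 (O): bond orders sum to 2 → 0 H
  atom 15 (O): bond orders sum to 2 → 0 H
  atom 16 (N): bond orders sum to 1 → 2 H
  atom 22 (O): bond orders sum to 2 → 0 H
Lipinski HBD = 4.
Acceptors: N atoms = 2, O atoms = 4 → HBA = 6.

4, 6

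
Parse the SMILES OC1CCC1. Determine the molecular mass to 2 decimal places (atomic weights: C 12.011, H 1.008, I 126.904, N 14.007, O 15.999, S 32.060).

First, the molecular formula is C4H8O (counting implicit H from valence).
  C: 4 × 12.011 = 48.044
  H: 8 × 1.008 = 8.064
  O: 1 × 15.999 = 15.999
Sum: 4×12.011 + 8×1.008 + 1×15.999 = 72.107 → 72.11 g/mol.

72.11 g/mol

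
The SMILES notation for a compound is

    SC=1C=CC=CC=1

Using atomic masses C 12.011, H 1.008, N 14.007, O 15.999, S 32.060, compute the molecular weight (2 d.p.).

First, the molecular formula is C6H6S (counting implicit H from valence).
  C: 6 × 12.011 = 72.066
  H: 6 × 1.008 = 6.048
  S: 1 × 32.060 = 32.060
Sum: 6×12.011 + 6×1.008 + 1×32.060 = 110.174 → 110.17 g/mol.

110.17 g/mol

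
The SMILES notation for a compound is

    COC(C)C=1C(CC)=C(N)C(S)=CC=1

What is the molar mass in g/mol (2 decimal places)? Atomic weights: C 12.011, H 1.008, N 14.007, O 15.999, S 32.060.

211.32 g/mol

First, the molecular formula is C11H17NOS (counting implicit H from valence).
  C: 11 × 12.011 = 132.121
  H: 17 × 1.008 = 17.136
  N: 1 × 14.007 = 14.007
  O: 1 × 15.999 = 15.999
  S: 1 × 32.060 = 32.060
Sum: 11×12.011 + 17×1.008 + 1×14.007 + 1×15.999 + 1×32.060 = 211.323 → 211.32 g/mol.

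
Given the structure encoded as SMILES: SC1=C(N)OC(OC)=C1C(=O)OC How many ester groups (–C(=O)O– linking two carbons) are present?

1

The ester motif appears at heavy-atom position 10 in the SMILES.
Other groups present: 1 ether, 1 primary amine, 1 thiol.
Ester count: 1.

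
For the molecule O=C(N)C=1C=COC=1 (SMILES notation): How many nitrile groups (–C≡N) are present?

Scan the SMILES for the nitrile motif — none present.
Groups that are present: 1 amide.

0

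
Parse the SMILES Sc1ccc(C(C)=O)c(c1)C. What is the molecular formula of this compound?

Walk through each heavy atom and fill implicit hydrogens from standard valence (C 4, N 3, O 2, S 2, halogen 1); for lowercase aromatic atoms, an aromatic c carries 1 H when it has two neighbours and 0 H with three, and aromatic n carries 0 H:
  atom 1: S, bond orders sum to 1 (valence 2) → 1 H
  atom 2: aromatic c, 3 neighbours → 0 H
  atom 3: aromatic c, 2 neighbours → 1 H
  atom 4: aromatic c, 2 neighbours → 1 H
  atom 5: aromatic c, 3 neighbours → 0 H
  atom 6: C, bond orders sum to 4 (valence 4) → 0 H
  atom 7: C, bond orders sum to 1 (valence 4) → 3 H
  atom 8: O, bond orders sum to 2 (valence 2) → 0 H
  atom 9: aromatic c, 3 neighbours → 0 H
  atom 10: aromatic c, 2 neighbours → 1 H
  atom 11: C, bond orders sum to 1 (valence 4) → 3 H
Totals → C:9, H:10, O:1, S:1.

C9H10OS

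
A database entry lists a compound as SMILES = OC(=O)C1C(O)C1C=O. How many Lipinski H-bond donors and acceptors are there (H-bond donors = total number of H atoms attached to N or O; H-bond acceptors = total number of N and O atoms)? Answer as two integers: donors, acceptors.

Donors: find every N or O and count the H atoms it carries.
  atom 1 (O): bond orders sum to 1 → 1 H
  atom 3 (O): bond orders sum to 2 → 0 H
  atom 6 (O): bond orders sum to 1 → 1 H
  atom 9 (O): bond orders sum to 2 → 0 H
Lipinski HBD = 2.
Acceptors: N atoms = 0, O atoms = 4 → HBA = 4.

2, 4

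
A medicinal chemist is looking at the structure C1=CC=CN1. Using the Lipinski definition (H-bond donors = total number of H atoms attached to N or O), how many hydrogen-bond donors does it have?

Donors: find every N or O and count the H atoms it carries.
  atom 5 (N): bond orders sum to 2 → 1 H
Lipinski HBD = 1.

1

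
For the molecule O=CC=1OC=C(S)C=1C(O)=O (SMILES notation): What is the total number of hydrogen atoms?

4

Walk through each heavy atom and fill implicit hydrogens from standard valence (C 4, N 3, O 2, S 2, halogen 1):
  atom 1: O, bond orders sum to 2 (valence 2) → 0 H
  atom 2: C, bond orders sum to 3 (valence 4) → 1 H
  atom 3: C, bond orders sum to 4 (valence 4) → 0 H
  atom 4: O, bond orders sum to 2 (valence 2) → 0 H
  atom 5: C, bond orders sum to 3 (valence 4) → 1 H
  atom 6: C, bond orders sum to 4 (valence 4) → 0 H
  atom 7: S, bond orders sum to 1 (valence 2) → 1 H
  atom 8: C, bond orders sum to 4 (valence 4) → 0 H
  atom 9: C, bond orders sum to 4 (valence 4) → 0 H
  atom 10: O, bond orders sum to 1 (valence 2) → 1 H
  atom 11: O, bond orders sum to 2 (valence 2) → 0 H
Total hydrogens: 4.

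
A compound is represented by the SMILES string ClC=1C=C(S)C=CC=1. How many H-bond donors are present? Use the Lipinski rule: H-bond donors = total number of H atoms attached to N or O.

Donors: find every N or O and count the H atoms it carries.
  (no N or O atoms present)
Lipinski HBD = 0.

0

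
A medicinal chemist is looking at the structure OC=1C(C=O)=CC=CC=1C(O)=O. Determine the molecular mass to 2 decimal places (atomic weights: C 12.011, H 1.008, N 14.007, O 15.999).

First, the molecular formula is C8H6O4 (counting implicit H from valence).
  C: 8 × 12.011 = 96.088
  H: 6 × 1.008 = 6.048
  O: 4 × 15.999 = 63.996
Sum: 8×12.011 + 6×1.008 + 4×15.999 = 166.132 → 166.13 g/mol.

166.13 g/mol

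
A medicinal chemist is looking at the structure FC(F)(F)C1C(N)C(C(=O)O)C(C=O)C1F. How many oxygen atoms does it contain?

Scan the SMILES for O atoms (remember two-letter symbols like Cl and Br are single atoms).
Oxygen count: 3.

3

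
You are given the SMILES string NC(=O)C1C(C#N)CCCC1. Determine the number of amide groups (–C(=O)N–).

The amide motif appears at heavy-atom position 2 in the SMILES.
Other groups present: 1 nitrile.
Amide count: 1.

1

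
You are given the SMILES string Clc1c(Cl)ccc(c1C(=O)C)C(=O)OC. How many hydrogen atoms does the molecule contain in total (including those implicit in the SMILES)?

Walk through each heavy atom and fill implicit hydrogens from standard valence (C 4, N 3, O 2, S 2, halogen 1); for lowercase aromatic atoms, an aromatic c carries 1 H when it has two neighbours and 0 H with three, and aromatic n carries 0 H:
  atom 1: Cl (halogen, monovalent) → 0 H
  atom 2: aromatic c, 3 neighbours → 0 H
  atom 3: aromatic c, 3 neighbours → 0 H
  atom 4: Cl (halogen, monovalent) → 0 H
  atom 5: aromatic c, 2 neighbours → 1 H
  atom 6: aromatic c, 2 neighbours → 1 H
  atom 7: aromatic c, 3 neighbours → 0 H
  atom 8: aromatic c, 3 neighbours → 0 H
  atom 9: C, bond orders sum to 4 (valence 4) → 0 H
  atom 10: O, bond orders sum to 2 (valence 2) → 0 H
  atom 11: C, bond orders sum to 1 (valence 4) → 3 H
  atom 12: C, bond orders sum to 4 (valence 4) → 0 H
  atom 13: O, bond orders sum to 2 (valence 2) → 0 H
  atom 14: O, bond orders sum to 2 (valence 2) → 0 H
  atom 15: C, bond orders sum to 1 (valence 4) → 3 H
Total hydrogens: 8.

8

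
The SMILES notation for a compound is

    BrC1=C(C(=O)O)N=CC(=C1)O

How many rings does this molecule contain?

In SMILES, each pair of matching ring-closure digits denotes one ring-closing bond; the number of such bonds equals the number of independent rings.
Ring-closure bonds here: 1.

1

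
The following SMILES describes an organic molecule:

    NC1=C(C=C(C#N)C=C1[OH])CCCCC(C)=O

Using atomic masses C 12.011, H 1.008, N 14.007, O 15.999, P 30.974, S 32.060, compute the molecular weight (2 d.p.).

232.28 g/mol

First, the molecular formula is C13H16N2O2 (counting implicit H from valence).
  C: 13 × 12.011 = 156.143
  H: 16 × 1.008 = 16.128
  N: 2 × 14.007 = 28.014
  O: 2 × 15.999 = 31.998
Sum: 13×12.011 + 16×1.008 + 2×14.007 + 2×15.999 = 232.283 → 232.28 g/mol.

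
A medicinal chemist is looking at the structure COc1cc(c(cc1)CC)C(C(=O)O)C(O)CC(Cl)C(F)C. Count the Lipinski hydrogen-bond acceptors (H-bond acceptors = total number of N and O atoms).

N atoms: 0; O atoms: 4.
Lipinski HBA = 0 + 4 = 4.

4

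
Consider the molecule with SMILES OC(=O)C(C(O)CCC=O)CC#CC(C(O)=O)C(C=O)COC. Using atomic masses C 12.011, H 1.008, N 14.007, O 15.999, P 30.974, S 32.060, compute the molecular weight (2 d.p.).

First, the molecular formula is C15H20O8 (counting implicit H from valence).
  C: 15 × 12.011 = 180.165
  H: 20 × 1.008 = 20.160
  O: 8 × 15.999 = 127.992
Sum: 15×12.011 + 20×1.008 + 8×15.999 = 328.317 → 328.32 g/mol.

328.32 g/mol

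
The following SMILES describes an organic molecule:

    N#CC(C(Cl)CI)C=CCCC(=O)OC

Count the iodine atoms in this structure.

Scan the SMILES for I atoms (remember two-letter symbols like Cl and Br are single atoms).
Iodine count: 1.

1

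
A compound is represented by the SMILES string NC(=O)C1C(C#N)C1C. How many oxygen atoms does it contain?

1

Scan the SMILES for O atoms (remember two-letter symbols like Cl and Br are single atoms).
Oxygen count: 1.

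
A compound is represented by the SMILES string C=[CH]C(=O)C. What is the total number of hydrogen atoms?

6

Walk through each heavy atom and fill implicit hydrogens from standard valence (C 4, N 3, O 2, S 2, halogen 1):
  atom 1: C, bond orders sum to 2 (valence 4) → 2 H
  atom 2: C with explicit H count 1
  atom 3: C, bond orders sum to 4 (valence 4) → 0 H
  atom 4: O, bond orders sum to 2 (valence 2) → 0 H
  atom 5: C, bond orders sum to 1 (valence 4) → 3 H
Total hydrogens: 6.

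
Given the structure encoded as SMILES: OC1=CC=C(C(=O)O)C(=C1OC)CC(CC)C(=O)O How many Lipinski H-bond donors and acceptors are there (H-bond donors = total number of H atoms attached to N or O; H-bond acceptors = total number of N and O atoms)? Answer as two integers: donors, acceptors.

3, 6

Donors: find every N or O and count the H atoms it carries.
  atom 1 (O): bond orders sum to 1 → 1 H
  atom 7 (O): bond orders sum to 2 → 0 H
  atom 8 (O): bond orders sum to 1 → 1 H
  atom 11 (O): bond orders sum to 2 → 0 H
  atom 18 (O): bond orders sum to 2 → 0 H
  atom 19 (O): bond orders sum to 1 → 1 H
Lipinski HBD = 3.
Acceptors: N atoms = 0, O atoms = 6 → HBA = 6.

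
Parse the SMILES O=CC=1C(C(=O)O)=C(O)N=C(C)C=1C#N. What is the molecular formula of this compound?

Walk through each heavy atom and fill implicit hydrogens from standard valence (C 4, N 3, O 2, S 2, halogen 1):
  atom 1: O, bond orders sum to 2 (valence 2) → 0 H
  atom 2: C, bond orders sum to 3 (valence 4) → 1 H
  atom 3: C, bond orders sum to 4 (valence 4) → 0 H
  atom 4: C, bond orders sum to 4 (valence 4) → 0 H
  atom 5: C, bond orders sum to 4 (valence 4) → 0 H
  atom 6: O, bond orders sum to 2 (valence 2) → 0 H
  atom 7: O, bond orders sum to 1 (valence 2) → 1 H
  atom 8: C, bond orders sum to 4 (valence 4) → 0 H
  atom 9: O, bond orders sum to 1 (valence 2) → 1 H
  atom 10: N, bond orders sum to 3 (valence 3) → 0 H
  atom 11: C, bond orders sum to 4 (valence 4) → 0 H
  atom 12: C, bond orders sum to 1 (valence 4) → 3 H
  atom 13: C, bond orders sum to 4 (valence 4) → 0 H
  atom 14: C, bond orders sum to 4 (valence 4) → 0 H
  atom 15: N, bond orders sum to 3 (valence 3) → 0 H
Totals → C:9, H:6, N:2, O:4.
In Hill order: C9H6N2O4.

C9H6N2O4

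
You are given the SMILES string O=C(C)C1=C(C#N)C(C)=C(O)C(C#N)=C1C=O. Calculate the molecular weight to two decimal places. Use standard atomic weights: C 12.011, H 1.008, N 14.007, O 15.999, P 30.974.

First, the molecular formula is C12H8N2O3 (counting implicit H from valence).
  C: 12 × 12.011 = 144.132
  H: 8 × 1.008 = 8.064
  N: 2 × 14.007 = 28.014
  O: 3 × 15.999 = 47.997
Sum: 12×12.011 + 8×1.008 + 2×14.007 + 3×15.999 = 228.207 → 228.21 g/mol.

228.21 g/mol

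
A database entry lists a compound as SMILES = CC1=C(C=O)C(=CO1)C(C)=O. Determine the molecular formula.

C8H8O3

Walk through each heavy atom and fill implicit hydrogens from standard valence (C 4, N 3, O 2, S 2, halogen 1):
  atom 1: C, bond orders sum to 1 (valence 4) → 3 H
  atom 2: C, bond orders sum to 4 (valence 4) → 0 H
  atom 3: C, bond orders sum to 4 (valence 4) → 0 H
  atom 4: C, bond orders sum to 3 (valence 4) → 1 H
  atom 5: O, bond orders sum to 2 (valence 2) → 0 H
  atom 6: C, bond orders sum to 4 (valence 4) → 0 H
  atom 7: C, bond orders sum to 3 (valence 4) → 1 H
  atom 8: O, bond orders sum to 2 (valence 2) → 0 H
  atom 9: C, bond orders sum to 4 (valence 4) → 0 H
  atom 10: C, bond orders sum to 1 (valence 4) → 3 H
  atom 11: O, bond orders sum to 2 (valence 2) → 0 H
Totals → C:8, H:8, O:3.
In Hill order: C8H8O3.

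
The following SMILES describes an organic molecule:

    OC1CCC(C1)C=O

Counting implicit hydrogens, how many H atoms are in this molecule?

10

Walk through each heavy atom and fill implicit hydrogens from standard valence (C 4, N 3, O 2, S 2, halogen 1):
  atom 1: O, bond orders sum to 1 (valence 2) → 1 H
  atom 2: C, bond orders sum to 3 (valence 4) → 1 H
  atom 3: C, bond orders sum to 2 (valence 4) → 2 H
  atom 4: C, bond orders sum to 2 (valence 4) → 2 H
  atom 5: C, bond orders sum to 3 (valence 4) → 1 H
  atom 6: C, bond orders sum to 2 (valence 4) → 2 H
  atom 7: C, bond orders sum to 3 (valence 4) → 1 H
  atom 8: O, bond orders sum to 2 (valence 2) → 0 H
Total hydrogens: 10.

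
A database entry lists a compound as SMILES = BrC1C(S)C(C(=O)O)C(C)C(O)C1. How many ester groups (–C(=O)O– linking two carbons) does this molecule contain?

0

Scan the SMILES for the ester motif — none present.
Groups that are present: 1 carboxylic acid, 1 hydroxyl, 1 thiol.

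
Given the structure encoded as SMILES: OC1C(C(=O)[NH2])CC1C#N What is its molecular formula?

Walk through each heavy atom and fill implicit hydrogens from standard valence (C 4, N 3, O 2, S 2, halogen 1):
  atom 1: O, bond orders sum to 1 (valence 2) → 1 H
  atom 2: C, bond orders sum to 3 (valence 4) → 1 H
  atom 3: C, bond orders sum to 3 (valence 4) → 1 H
  atom 4: C, bond orders sum to 4 (valence 4) → 0 H
  atom 5: O, bond orders sum to 2 (valence 2) → 0 H
  atom 6: N with explicit H count 2
  atom 7: C, bond orders sum to 2 (valence 4) → 2 H
  atom 8: C, bond orders sum to 3 (valence 4) → 1 H
  atom 9: C, bond orders sum to 4 (valence 4) → 0 H
  atom 10: N, bond orders sum to 3 (valence 3) → 0 H
Totals → C:6, H:8, N:2, O:2.
In Hill order: C6H8N2O2.

C6H8N2O2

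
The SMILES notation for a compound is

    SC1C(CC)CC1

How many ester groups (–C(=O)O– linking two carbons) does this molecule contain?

0

Scan the SMILES for the ester motif — none present.
Groups that are present: 1 thiol.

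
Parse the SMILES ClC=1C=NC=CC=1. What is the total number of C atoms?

5

Count every carbon token in the SMILES (each C, including those in ring-closure positions and inside branches).
Carbon count: 5.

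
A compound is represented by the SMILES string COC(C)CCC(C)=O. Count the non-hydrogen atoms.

9

Every atom symbol written in the SMILES (organic subset) is one heavy atom; implicit H are not written.
Heavy atoms by element → C:7, O:2.
Total: 9.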